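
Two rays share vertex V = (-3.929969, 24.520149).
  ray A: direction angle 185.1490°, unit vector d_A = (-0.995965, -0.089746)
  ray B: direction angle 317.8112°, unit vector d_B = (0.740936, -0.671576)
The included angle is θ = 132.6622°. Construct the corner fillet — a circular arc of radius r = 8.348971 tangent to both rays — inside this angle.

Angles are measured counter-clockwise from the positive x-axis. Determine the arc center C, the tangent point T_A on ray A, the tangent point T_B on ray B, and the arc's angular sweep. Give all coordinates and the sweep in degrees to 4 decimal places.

center=(-6.8255,15.8764) T_A=(-7.5747,24.1917) T_B=(-1.2185,22.0625) sweep=47.3378

bisector direction at 251.4801° = (-0.317634,-0.948213)
center distance |VC| = r/sin(θ/2) = 8.348971/sin(66.3311°) = 9.115785
C = V + |VC|·bis = (-6.8255,15.8764)
T_A = V + ((C−V)·d_A)·d_A = V + 3.6595·d_A = (-7.5747,24.1917)
T_B = V + ((C−V)·d_B)·d_B = V + 3.6595·d_B = (-1.2185,22.0625)
sweep = 180° − θ = 47.3378°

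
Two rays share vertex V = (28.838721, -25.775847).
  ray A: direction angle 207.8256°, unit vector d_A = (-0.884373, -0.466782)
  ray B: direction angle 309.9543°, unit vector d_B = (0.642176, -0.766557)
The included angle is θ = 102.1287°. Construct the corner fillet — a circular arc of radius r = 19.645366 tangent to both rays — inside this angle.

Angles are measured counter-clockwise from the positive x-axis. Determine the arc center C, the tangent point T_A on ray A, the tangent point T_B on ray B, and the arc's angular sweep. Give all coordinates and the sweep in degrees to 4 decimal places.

center=(23.9721,-50.5584) T_A=(14.8020,-33.1846) T_B=(39.0313,-37.9426) sweep=77.8713

bisector direction at 258.8899° = (-0.192694,-0.981259)
center distance |VC| = r/sin(θ/2) = 19.645366/sin(51.0643°) = 25.255909
C = V + |VC|·bis = (23.9721,-50.5584)
T_A = V + ((C−V)·d_A)·d_A = V + 15.8720·d_A = (14.8020,-33.1846)
T_B = V + ((C−V)·d_B)·d_B = V + 15.8720·d_B = (39.0313,-37.9426)
sweep = 180° − θ = 77.8713°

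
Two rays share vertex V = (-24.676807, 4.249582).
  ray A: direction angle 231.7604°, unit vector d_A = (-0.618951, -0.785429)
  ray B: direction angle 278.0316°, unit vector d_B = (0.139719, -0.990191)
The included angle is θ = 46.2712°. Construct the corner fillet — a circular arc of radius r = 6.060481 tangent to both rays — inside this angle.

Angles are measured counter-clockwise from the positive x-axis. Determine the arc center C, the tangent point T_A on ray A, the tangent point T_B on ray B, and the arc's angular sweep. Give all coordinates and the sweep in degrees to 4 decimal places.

bisector direction at 254.8960° = (-0.260572,-0.965454)
center distance |VC| = r/sin(θ/2) = 6.060481/sin(23.1356°) = 15.424660
C = V + |VC|·bis = (-28.6960,-10.6422)
T_A = V + ((C−V)·d_A)·d_A = V + 14.1842·d_A = (-33.4561,-6.8911)
T_B = V + ((C−V)·d_B)·d_B = V + 14.1842·d_B = (-22.6950,-9.7955)
sweep = 180° − θ = 133.7288°

center=(-28.6960,-10.6422) T_A=(-33.4561,-6.8911) T_B=(-22.6950,-9.7955) sweep=133.7288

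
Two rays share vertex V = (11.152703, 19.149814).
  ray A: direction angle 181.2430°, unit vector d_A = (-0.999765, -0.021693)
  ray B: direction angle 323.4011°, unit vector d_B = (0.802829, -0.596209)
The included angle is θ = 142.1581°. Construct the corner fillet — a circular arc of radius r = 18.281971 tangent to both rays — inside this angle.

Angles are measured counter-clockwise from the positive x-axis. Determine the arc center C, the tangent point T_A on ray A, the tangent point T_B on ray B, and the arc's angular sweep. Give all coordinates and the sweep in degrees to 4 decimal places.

bisector direction at 252.3220° = (-0.303666,-0.952778)
center distance |VC| = r/sin(θ/2) = 18.281971/sin(71.0790°) = 19.326228
C = V + |VC|·bis = (5.2840,0.7362)
T_A = V + ((C−V)·d_A)·d_A = V + 6.2668·d_A = (4.8874,19.0139)
T_B = V + ((C−V)·d_B)·d_B = V + 6.2668·d_B = (16.1839,15.4135)
sweep = 180° − θ = 37.8419°

center=(5.2840,0.7362) T_A=(4.8874,19.0139) T_B=(16.1839,15.4135) sweep=37.8419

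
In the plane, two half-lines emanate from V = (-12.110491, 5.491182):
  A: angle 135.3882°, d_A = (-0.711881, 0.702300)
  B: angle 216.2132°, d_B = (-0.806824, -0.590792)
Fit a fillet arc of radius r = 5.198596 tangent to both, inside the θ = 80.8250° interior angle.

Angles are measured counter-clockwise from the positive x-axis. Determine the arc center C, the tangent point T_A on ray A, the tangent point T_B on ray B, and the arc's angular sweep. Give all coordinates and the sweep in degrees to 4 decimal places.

center=(-20.1079,6.0784) T_A=(-16.4570,9.7792) T_B=(-17.0367,1.8840) sweep=99.1750

bisector direction at 175.8007° = (-0.997315,0.073226)
center distance |VC| = r/sin(θ/2) = 5.198596/sin(40.4125°) = 8.018985
C = V + |VC|·bis = (-20.1079,6.0784)
T_A = V + ((C−V)·d_A)·d_A = V + 6.1056·d_A = (-16.4570,9.7792)
T_B = V + ((C−V)·d_B)·d_B = V + 6.1056·d_B = (-17.0367,1.8840)
sweep = 180° − θ = 99.1750°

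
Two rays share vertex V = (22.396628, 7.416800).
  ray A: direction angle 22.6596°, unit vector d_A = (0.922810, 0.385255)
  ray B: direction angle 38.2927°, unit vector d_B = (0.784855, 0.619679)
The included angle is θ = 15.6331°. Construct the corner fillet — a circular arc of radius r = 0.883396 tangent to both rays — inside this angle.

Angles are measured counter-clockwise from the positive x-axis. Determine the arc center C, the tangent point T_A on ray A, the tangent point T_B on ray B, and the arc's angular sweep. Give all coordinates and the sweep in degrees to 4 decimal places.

center=(27.9947,10.7112) T_A=(28.3350,9.8960) T_B=(27.4473,11.4045) sweep=164.3669

bisector direction at 30.4762° = (0.861840,0.507180)
center distance |VC| = r/sin(θ/2) = 0.883396/sin(7.8166°) = 6.495475
C = V + |VC|·bis = (27.9947,10.7112)
T_A = V + ((C−V)·d_A)·d_A = V + 6.4351·d_A = (28.3350,9.8960)
T_B = V + ((C−V)·d_B)·d_B = V + 6.4351·d_B = (27.4473,11.4045)
sweep = 180° − θ = 164.3669°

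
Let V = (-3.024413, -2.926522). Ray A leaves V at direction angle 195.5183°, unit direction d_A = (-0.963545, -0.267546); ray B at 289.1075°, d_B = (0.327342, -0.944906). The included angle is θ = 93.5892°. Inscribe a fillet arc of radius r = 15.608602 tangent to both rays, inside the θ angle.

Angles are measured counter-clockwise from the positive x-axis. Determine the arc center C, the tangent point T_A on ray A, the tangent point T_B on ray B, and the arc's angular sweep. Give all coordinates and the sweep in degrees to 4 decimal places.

bisector direction at 242.3129° = (-0.464643,-0.885498)
center distance |VC| = r/sin(θ/2) = 15.608602/sin(46.7946°) = 21.413793
C = V + |VC|·bis = (-12.9742,-21.8884)
T_A = V + ((C−V)·d_A)·d_A = V + 14.6602·d_A = (-17.1502,-6.8488)
T_B = V + ((C−V)·d_B)·d_B = V + 14.6602·d_B = (1.7745,-16.7791)
sweep = 180° − θ = 86.4108°

center=(-12.9742,-21.8884) T_A=(-17.1502,-6.8488) T_B=(1.7745,-16.7791) sweep=86.4108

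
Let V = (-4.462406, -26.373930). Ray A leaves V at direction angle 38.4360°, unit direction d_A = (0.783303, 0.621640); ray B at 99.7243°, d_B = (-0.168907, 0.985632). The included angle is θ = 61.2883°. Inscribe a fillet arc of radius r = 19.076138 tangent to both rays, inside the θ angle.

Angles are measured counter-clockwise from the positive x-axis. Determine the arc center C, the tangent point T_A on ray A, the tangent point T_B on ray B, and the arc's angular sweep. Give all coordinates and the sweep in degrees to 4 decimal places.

bisector direction at 69.0802° = (0.357062,0.934081)
center distance |VC| = r/sin(θ/2) = 19.076138/sin(30.6441°) = 37.425876
C = V + |VC|·bis = (8.9009,8.5849)
T_A = V + ((C−V)·d_A)·d_A = V + 32.1993·d_A = (20.7594,-6.3575)
T_B = V + ((C−V)·d_B)·d_B = V + 32.1993·d_B = (-9.9011,5.3628)
sweep = 180° − θ = 118.7117°

center=(8.9009,8.5849) T_A=(20.7594,-6.3575) T_B=(-9.9011,5.3628) sweep=118.7117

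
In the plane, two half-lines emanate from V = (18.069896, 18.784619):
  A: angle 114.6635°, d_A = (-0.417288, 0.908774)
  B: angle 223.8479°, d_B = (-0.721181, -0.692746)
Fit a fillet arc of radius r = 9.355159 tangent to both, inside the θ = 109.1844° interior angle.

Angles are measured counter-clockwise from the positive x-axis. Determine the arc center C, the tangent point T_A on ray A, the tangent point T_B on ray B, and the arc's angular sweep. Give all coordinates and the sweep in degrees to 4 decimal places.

bisector direction at 169.2557° = (-0.982469,0.186426)
center distance |VC| = r/sin(θ/2) = 9.355159/sin(54.5922°) = 11.478034
C = V + |VC|·bis = (6.7931,20.9244)
T_A = V + ((C−V)·d_A)·d_A = V + 6.6503·d_A = (15.2948,24.8282)
T_B = V + ((C−V)·d_B)·d_B = V + 6.6503·d_B = (13.2738,14.1777)
sweep = 180° − θ = 70.8156°

center=(6.7931,20.9244) T_A=(15.2948,24.8282) T_B=(13.2738,14.1777) sweep=70.8156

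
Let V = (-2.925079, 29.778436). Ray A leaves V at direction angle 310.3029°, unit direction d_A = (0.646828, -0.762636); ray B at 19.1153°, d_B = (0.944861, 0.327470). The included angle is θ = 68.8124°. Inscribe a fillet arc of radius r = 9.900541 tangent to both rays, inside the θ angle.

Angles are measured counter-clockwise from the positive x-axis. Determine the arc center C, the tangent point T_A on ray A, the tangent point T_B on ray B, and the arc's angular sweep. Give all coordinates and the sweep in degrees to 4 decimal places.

bisector direction at 344.7091° = (0.964599,-0.263720)
center distance |VC| = r/sin(θ/2) = 9.900541/sin(34.4062°) = 17.521336
C = V + |VC|·bis = (13.9760,25.1577)
T_A = V + ((C−V)·d_A)·d_A = V + 14.4560·d_A = (6.4255,18.7538)
T_B = V + ((C−V)·d_B)·d_B = V + 14.4560·d_B = (10.7339,34.5124)
sweep = 180° − θ = 111.1876°

center=(13.9760,25.1577) T_A=(6.4255,18.7538) T_B=(10.7339,34.5124) sweep=111.1876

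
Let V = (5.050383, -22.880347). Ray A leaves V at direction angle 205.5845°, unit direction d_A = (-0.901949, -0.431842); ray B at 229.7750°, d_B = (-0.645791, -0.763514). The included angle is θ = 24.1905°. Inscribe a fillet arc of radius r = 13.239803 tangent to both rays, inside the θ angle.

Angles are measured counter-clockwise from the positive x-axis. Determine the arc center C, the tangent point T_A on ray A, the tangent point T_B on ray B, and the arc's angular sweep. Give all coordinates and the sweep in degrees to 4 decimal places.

bisector direction at 217.6798° = (-0.791440,-0.611247)
center distance |VC| = r/sin(θ/2) = 13.239803/sin(12.0953°) = 63.185840
C = V + |VC|·bis = (-44.9574,-61.5025)
T_A = V + ((C−V)·d_A)·d_A = V + 61.7832·d_A = (-50.6749,-49.5609)
T_B = V + ((C−V)·d_B)·d_B = V + 61.7832·d_B = (-34.8486,-70.0527)
sweep = 180° − θ = 155.8095°

center=(-44.9574,-61.5025) T_A=(-50.6749,-49.5609) T_B=(-34.8486,-70.0527) sweep=155.8095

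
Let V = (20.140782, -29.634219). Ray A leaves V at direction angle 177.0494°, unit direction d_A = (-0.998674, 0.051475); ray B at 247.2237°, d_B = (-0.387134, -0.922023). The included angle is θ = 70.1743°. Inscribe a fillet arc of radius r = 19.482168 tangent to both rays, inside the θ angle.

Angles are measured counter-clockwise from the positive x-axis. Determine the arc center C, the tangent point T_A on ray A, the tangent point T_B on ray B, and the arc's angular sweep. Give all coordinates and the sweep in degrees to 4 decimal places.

center=(-8.5588,-47.6630) T_A=(-7.5560,-28.2066) T_B=(9.4042,-55.2052) sweep=109.8257

bisector direction at 212.1365° = (-0.846783,-0.531939)
center distance |VC| = r/sin(θ/2) = 19.482168/sin(35.0872°) = 33.892538
C = V + |VC|·bis = (-8.5588,-47.6630)
T_A = V + ((C−V)·d_A)·d_A = V + 27.7335·d_A = (-7.5560,-28.2066)
T_B = V + ((C−V)·d_B)·d_B = V + 27.7335·d_B = (9.4042,-55.2052)
sweep = 180° − θ = 109.8257°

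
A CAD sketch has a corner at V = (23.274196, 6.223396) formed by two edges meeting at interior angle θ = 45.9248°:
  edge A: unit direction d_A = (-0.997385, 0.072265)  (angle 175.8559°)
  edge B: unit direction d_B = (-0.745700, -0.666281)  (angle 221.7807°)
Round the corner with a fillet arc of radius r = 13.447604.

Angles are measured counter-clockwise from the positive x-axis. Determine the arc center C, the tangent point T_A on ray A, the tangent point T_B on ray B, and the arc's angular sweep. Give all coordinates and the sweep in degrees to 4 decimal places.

center=(-9.3531,-4.8955) T_A=(-8.3813,8.5170) T_B=(-0.3932,-14.9233) sweep=134.0752

bisector direction at 198.8183° = (-0.946546,-0.322568)
center distance |VC| = r/sin(θ/2) = 13.447604/sin(22.9624°) = 34.469814
C = V + |VC|·bis = (-9.3531,-4.8955)
T_A = V + ((C−V)·d_A)·d_A = V + 31.7385·d_A = (-8.3813,8.5170)
T_B = V + ((C−V)·d_B)·d_B = V + 31.7385·d_B = (-0.3932,-14.9233)
sweep = 180° − θ = 134.0752°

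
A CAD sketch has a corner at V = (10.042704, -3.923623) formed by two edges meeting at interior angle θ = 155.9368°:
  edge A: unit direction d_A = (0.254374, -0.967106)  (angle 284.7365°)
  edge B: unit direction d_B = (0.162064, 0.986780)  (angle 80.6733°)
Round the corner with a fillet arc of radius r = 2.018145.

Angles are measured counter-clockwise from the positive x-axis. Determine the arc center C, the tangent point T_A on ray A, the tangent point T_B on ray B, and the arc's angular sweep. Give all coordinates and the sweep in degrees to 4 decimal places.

center=(12.1039,-3.8262) T_A=(10.1521,-4.3396) T_B=(10.1124,-3.4992) sweep=24.0632

bisector direction at 2.7049° = (0.998886,0.047192)
center distance |VC| = r/sin(θ/2) = 2.018145/sin(77.9684°) = 2.063474
C = V + |VC|·bis = (12.1039,-3.8262)
T_A = V + ((C−V)·d_A)·d_A = V + 0.4301·d_A = (10.1521,-4.3396)
T_B = V + ((C−V)·d_B)·d_B = V + 0.4301·d_B = (10.1124,-3.4992)
sweep = 180° − θ = 24.0632°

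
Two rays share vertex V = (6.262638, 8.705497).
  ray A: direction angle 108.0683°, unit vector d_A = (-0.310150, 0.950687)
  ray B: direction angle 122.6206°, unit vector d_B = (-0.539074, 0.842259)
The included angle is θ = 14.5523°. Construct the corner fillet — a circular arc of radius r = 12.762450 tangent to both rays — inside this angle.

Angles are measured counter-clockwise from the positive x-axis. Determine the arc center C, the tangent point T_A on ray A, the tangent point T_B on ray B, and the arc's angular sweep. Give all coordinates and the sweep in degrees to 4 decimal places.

bisector direction at 115.3444° = (-0.428059,0.903751)
center distance |VC| = r/sin(θ/2) = 12.762450/sin(7.2762°) = 100.768082
C = V + |VC|·bis = (-36.8721,99.7747)
T_A = V + ((C−V)·d_A)·d_A = V + 99.9566·d_A = (-24.7390,103.7330)
T_B = V + ((C−V)·d_B)·d_B = V + 99.9566·d_B = (-47.6213,92.8948)
sweep = 180° − θ = 165.4477°

center=(-36.8721,99.7747) T_A=(-24.7390,103.7330) T_B=(-47.6213,92.8948) sweep=165.4477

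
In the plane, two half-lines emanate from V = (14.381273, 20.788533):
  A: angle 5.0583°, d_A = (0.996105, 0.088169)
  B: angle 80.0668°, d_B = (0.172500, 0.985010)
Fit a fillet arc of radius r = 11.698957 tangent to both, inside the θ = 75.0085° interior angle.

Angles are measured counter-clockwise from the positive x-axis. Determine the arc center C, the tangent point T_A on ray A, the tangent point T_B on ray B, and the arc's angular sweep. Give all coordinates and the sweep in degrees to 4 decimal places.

bisector direction at 42.5626° = (0.736539,0.676395)
center distance |VC| = r/sin(θ/2) = 11.698957/sin(37.5042°) = 19.215781
C = V + |VC|·bis = (28.5345,33.7860)
T_A = V + ((C−V)·d_A)·d_A = V + 15.2440·d_A = (29.5659,22.1326)
T_B = V + ((C−V)·d_B)·d_B = V + 15.2440·d_B = (17.0109,35.8041)
sweep = 180° − θ = 104.9915°

center=(28.5345,33.7860) T_A=(29.5659,22.1326) T_B=(17.0109,35.8041) sweep=104.9915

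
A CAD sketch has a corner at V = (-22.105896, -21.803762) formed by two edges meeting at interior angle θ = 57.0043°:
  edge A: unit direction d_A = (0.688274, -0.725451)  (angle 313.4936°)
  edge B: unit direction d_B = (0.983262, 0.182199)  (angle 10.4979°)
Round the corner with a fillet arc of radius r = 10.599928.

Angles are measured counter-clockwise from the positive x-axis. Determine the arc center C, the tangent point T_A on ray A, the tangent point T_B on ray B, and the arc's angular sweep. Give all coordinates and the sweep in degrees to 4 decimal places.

bisector direction at 341.9958° = (0.951034,-0.309088)
center distance |VC| = r/sin(θ/2) = 10.599928/sin(28.5022°) = 22.213142
C = V + |VC|·bis = (-0.9805,-28.6696)
T_A = V + ((C−V)·d_A)·d_A = V + 19.5209·d_A = (-8.6702,-35.9652)
T_B = V + ((C−V)·d_B)·d_B = V + 19.5209·d_B = (-2.9118,-18.2471)
sweep = 180° − θ = 122.9957°

center=(-0.9805,-28.6696) T_A=(-8.6702,-35.9652) T_B=(-2.9118,-18.2471) sweep=122.9957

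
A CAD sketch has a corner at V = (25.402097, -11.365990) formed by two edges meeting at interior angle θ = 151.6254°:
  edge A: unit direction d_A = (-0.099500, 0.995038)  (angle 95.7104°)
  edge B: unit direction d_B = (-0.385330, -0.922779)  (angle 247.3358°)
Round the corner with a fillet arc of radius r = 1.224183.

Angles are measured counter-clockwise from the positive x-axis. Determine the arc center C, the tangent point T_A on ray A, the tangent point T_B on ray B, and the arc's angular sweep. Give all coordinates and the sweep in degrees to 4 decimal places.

center=(24.1532,-11.1799) T_A=(25.3713,-11.0580) T_B=(25.2828,-11.6516) sweep=28.3746

bisector direction at 171.5231° = (-0.989075,0.147411)
center distance |VC| = r/sin(θ/2) = 1.224183/sin(75.8127°) = 1.262696
C = V + |VC|·bis = (24.1532,-11.1799)
T_A = V + ((C−V)·d_A)·d_A = V + 0.3095·d_A = (25.3713,-11.0580)
T_B = V + ((C−V)·d_B)·d_B = V + 0.3095·d_B = (25.2828,-11.6516)
sweep = 180° − θ = 28.3746°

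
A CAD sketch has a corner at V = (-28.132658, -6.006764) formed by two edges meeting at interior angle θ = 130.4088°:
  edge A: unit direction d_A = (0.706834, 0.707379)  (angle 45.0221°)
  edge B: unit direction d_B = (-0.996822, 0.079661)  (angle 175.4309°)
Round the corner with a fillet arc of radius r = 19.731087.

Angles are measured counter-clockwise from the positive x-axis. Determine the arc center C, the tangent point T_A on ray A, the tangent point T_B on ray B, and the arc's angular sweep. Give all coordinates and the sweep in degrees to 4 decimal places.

center=(-35.6471,14.3877) T_A=(-21.6897,0.4411) T_B=(-37.2189,-5.2806) sweep=49.5912

bisector direction at 110.2265° = (-0.345732,0.938333)
center distance |VC| = r/sin(θ/2) = 19.731087/sin(65.2044°) = 21.734828
C = V + |VC|·bis = (-35.6471,14.3877)
T_A = V + ((C−V)·d_A)·d_A = V + 9.1152·d_A = (-21.6897,0.4411)
T_B = V + ((C−V)·d_B)·d_B = V + 9.1152·d_B = (-37.2189,-5.2806)
sweep = 180° − θ = 49.5912°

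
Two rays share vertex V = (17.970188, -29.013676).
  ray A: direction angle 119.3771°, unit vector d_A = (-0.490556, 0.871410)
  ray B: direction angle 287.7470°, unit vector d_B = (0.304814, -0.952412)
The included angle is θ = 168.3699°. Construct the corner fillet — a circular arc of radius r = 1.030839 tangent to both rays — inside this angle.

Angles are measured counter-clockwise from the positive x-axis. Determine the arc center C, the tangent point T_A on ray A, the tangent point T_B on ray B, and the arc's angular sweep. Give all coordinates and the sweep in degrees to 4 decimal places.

bisector direction at 203.5621° = (-0.916628,-0.399742)
center distance |VC| = r/sin(θ/2) = 1.030839/sin(84.1850°) = 1.036171
C = V + |VC|·bis = (17.0204,-29.4279)
T_A = V + ((C−V)·d_A)·d_A = V + 0.1050·d_A = (17.9187,-28.9222)
T_B = V + ((C−V)·d_B)·d_B = V + 0.1050·d_B = (18.0022,-29.1137)
sweep = 180° − θ = 11.6301°

center=(17.0204,-29.4279) T_A=(17.9187,-28.9222) T_B=(18.0022,-29.1137) sweep=11.6301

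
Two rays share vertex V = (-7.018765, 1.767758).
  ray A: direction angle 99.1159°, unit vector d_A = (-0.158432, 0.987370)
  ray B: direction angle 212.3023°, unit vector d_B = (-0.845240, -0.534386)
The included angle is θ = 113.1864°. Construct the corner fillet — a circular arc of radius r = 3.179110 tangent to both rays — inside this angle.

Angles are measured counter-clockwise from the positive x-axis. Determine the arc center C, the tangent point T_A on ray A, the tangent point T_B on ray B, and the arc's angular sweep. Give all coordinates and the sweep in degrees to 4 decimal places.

bisector direction at 155.7091° = (-0.911469,0.411370)
center distance |VC| = r/sin(θ/2) = 3.179110/sin(56.5932°) = 3.808309
C = V + |VC|·bis = (-10.4899,3.3344)
T_A = V + ((C−V)·d_A)·d_A = V + 2.0968·d_A = (-7.3510,3.8381)
T_B = V + ((C−V)·d_B)·d_B = V + 2.0968·d_B = (-8.7910,0.6473)
sweep = 180° − θ = 66.8136°

center=(-10.4899,3.3344) T_A=(-7.3510,3.8381) T_B=(-8.7910,0.6473) sweep=66.8136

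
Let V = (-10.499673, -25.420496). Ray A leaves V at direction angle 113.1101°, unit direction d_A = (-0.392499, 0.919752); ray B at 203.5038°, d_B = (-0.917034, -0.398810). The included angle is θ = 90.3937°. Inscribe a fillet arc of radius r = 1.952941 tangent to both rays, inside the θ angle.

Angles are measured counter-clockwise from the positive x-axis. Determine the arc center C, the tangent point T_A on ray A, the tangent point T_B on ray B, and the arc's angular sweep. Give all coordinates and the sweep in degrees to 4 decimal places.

bisector direction at 158.3070° = (-0.929177,0.369634)
center distance |VC| = r/sin(θ/2) = 1.952941/sin(45.1968°) = 2.752435
C = V + |VC|·bis = (-13.0572,-24.4031)
T_A = V + ((C−V)·d_A)·d_A = V + 1.9396·d_A = (-11.2610,-23.6366)
T_B = V + ((C−V)·d_B)·d_B = V + 1.9396·d_B = (-12.2783,-26.1940)
sweep = 180° − θ = 89.6063°

center=(-13.0572,-24.4031) T_A=(-11.2610,-23.6366) T_B=(-12.2783,-26.1940) sweep=89.6063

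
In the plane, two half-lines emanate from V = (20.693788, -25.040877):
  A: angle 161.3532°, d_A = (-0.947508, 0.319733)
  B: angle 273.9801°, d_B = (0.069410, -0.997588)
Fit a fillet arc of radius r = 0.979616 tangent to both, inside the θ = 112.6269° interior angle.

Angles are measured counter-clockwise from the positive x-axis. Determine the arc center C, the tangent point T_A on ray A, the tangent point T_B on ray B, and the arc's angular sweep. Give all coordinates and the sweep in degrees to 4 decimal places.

bisector direction at 217.6667° = (-0.791579,-0.611066)
center distance |VC| = r/sin(θ/2) = 0.979616/sin(56.3135°) = 1.177304
C = V + |VC|·bis = (19.7619,-25.7603)
T_A = V + ((C−V)·d_A)·d_A = V + 0.6530·d_A = (20.0751,-24.8321)
T_B = V + ((C−V)·d_B)·d_B = V + 0.6530·d_B = (20.7391,-25.6923)
sweep = 180° − θ = 67.3731°

center=(19.7619,-25.7603) T_A=(20.0751,-24.8321) T_B=(20.7391,-25.6923) sweep=67.3731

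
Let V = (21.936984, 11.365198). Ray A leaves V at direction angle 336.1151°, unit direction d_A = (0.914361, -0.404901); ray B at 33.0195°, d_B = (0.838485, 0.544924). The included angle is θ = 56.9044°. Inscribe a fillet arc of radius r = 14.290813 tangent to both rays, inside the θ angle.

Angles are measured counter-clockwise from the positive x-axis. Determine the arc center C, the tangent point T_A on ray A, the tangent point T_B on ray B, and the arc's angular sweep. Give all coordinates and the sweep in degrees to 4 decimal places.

center=(51.8376,13.7538) T_A=(46.0513,0.6868) T_B=(44.0502,25.7364) sweep=123.0956

bisector direction at 4.5673° = (0.996824,0.079630)
center distance |VC| = r/sin(θ/2) = 14.290813/sin(28.4522°) = 29.995907
C = V + |VC|·bis = (51.8376,13.7538)
T_A = V + ((C−V)·d_A)·d_A = V + 26.3728·d_A = (46.0513,0.6868)
T_B = V + ((C−V)·d_B)·d_B = V + 26.3728·d_B = (44.0502,25.7364)
sweep = 180° − θ = 123.0956°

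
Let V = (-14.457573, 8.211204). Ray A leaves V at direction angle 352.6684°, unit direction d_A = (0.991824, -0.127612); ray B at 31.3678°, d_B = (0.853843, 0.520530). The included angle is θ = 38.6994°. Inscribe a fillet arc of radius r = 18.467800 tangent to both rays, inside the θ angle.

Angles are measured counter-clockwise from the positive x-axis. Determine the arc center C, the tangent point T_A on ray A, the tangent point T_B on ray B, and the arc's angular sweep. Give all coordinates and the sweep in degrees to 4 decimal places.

center=(40.0586,19.8170) T_A=(37.7019,1.5002) T_B=(30.4456,35.5856) sweep=141.3006

bisector direction at 12.0181° = (0.978082,0.208221)
center distance |VC| = r/sin(θ/2) = 18.467800/sin(19.3497°) = 55.737892
C = V + |VC|·bis = (40.0586,19.8170)
T_A = V + ((C−V)·d_A)·d_A = V + 52.5895·d_A = (37.7019,1.5002)
T_B = V + ((C−V)·d_B)·d_B = V + 52.5895·d_B = (30.4456,35.5856)
sweep = 180° − θ = 141.3006°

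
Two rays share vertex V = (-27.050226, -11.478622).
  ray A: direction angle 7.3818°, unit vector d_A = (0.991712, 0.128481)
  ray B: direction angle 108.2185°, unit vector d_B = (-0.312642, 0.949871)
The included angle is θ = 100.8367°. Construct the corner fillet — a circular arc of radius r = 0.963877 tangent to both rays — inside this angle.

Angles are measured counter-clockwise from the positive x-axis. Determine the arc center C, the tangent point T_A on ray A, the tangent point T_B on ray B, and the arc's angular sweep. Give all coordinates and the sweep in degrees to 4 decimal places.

bisector direction at 57.8002° = (0.532874,0.846195)
center distance |VC| = r/sin(θ/2) = 0.963877/sin(50.4183°) = 1.250623
C = V + |VC|·bis = (-26.3838,-10.4204)
T_A = V + ((C−V)·d_A)·d_A = V + 0.7969·d_A = (-26.2600,-11.3762)
T_B = V + ((C−V)·d_B)·d_B = V + 0.7969·d_B = (-27.2994,-10.7217)
sweep = 180° − θ = 79.1633°

center=(-26.3838,-10.4204) T_A=(-26.2600,-11.3762) T_B=(-27.2994,-10.7217) sweep=79.1633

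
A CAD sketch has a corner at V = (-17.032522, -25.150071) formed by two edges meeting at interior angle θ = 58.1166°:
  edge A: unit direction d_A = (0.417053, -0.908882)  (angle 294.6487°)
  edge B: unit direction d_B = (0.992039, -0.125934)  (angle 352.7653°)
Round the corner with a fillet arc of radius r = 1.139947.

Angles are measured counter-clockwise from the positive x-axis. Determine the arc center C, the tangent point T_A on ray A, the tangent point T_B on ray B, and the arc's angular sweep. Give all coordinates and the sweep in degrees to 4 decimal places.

bisector direction at 323.7070° = (0.806001,-0.591915)
center distance |VC| = r/sin(θ/2) = 1.139947/sin(29.0583°) = 2.347022
C = V + |VC|·bis = (-15.1408,-26.5393)
T_A = V + ((C−V)·d_A)·d_A = V + 2.0516·d_A = (-16.1769,-27.0147)
T_B = V + ((C−V)·d_B)·d_B = V + 2.0516·d_B = (-14.9973,-25.4084)
sweep = 180° − θ = 121.8834°

center=(-15.1408,-26.5393) T_A=(-16.1769,-27.0147) T_B=(-14.9973,-25.4084) sweep=121.8834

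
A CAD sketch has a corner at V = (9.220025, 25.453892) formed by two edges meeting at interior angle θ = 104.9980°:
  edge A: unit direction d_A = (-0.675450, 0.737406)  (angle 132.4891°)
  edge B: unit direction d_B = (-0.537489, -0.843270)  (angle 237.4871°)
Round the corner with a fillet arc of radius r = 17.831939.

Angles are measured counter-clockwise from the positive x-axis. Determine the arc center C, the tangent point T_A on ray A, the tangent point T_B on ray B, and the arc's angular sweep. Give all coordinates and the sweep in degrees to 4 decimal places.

bisector direction at 184.9881° = (-0.996213,-0.086949)
center distance |VC| = r/sin(θ/2) = 17.831939/sin(52.4990°) = 22.476968
C = V + |VC|·bis = (-13.1718,23.4995)
T_A = V + ((C−V)·d_A)·d_A = V + 13.6834·d_A = (-0.0224,35.5441)
T_B = V + ((C−V)·d_B)·d_B = V + 13.6834·d_B = (1.8653,13.9151)
sweep = 180° − θ = 75.0020°

center=(-13.1718,23.4995) T_A=(-0.0224,35.5441) T_B=(1.8653,13.9151) sweep=75.0020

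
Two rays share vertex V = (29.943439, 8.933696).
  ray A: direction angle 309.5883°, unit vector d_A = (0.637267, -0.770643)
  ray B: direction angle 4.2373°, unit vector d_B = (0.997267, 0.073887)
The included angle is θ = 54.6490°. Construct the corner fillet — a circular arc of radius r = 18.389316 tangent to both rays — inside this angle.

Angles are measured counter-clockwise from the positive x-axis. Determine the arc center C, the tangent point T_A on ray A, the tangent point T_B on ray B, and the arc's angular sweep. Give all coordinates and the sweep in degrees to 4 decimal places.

center=(66.7962,-6.7756) T_A=(52.6246,-18.4945) T_B=(65.4375,11.5634) sweep=125.3510

bisector direction at 336.9128° = (0.919909,-0.392132)
center distance |VC| = r/sin(θ/2) = 18.389316/sin(27.3245°) = 40.061295
C = V + |VC|·bis = (66.7962,-6.7756)
T_A = V + ((C−V)·d_A)·d_A = V + 35.5913·d_A = (52.6246,-18.4945)
T_B = V + ((C−V)·d_B)·d_B = V + 35.5913·d_B = (65.4375,11.5634)
sweep = 180° − θ = 125.3510°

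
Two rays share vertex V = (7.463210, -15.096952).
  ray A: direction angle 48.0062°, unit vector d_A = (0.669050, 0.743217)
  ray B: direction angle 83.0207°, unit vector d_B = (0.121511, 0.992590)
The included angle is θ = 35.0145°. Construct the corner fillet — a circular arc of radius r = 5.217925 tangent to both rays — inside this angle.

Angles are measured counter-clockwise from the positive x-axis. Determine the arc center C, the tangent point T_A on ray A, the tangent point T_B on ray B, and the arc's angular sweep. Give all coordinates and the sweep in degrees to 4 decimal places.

center=(14.6525,0.6883) T_A=(18.5305,-2.8028) T_B=(9.4732,1.3223) sweep=144.9855

bisector direction at 65.5135° = (0.414480,0.910059)
center distance |VC| = r/sin(θ/2) = 5.217925/sin(17.5072°) = 17.345298
C = V + |VC|·bis = (14.6525,0.6883)
T_A = V + ((C−V)·d_A)·d_A = V + 16.5418·d_A = (18.5305,-2.8028)
T_B = V + ((C−V)·d_B)·d_B = V + 16.5418·d_B = (9.4732,1.3223)
sweep = 180° − θ = 144.9855°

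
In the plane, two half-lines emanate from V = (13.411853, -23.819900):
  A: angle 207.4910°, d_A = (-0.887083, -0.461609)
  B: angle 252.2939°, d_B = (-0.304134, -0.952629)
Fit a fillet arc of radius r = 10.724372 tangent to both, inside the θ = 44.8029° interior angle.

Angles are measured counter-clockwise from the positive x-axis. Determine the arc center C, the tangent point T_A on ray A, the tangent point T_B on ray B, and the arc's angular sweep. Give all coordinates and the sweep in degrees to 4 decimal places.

bisector direction at 229.8925° = (-0.644224,-0.764837)
center distance |VC| = r/sin(θ/2) = 10.724372/sin(22.4015°) = 28.141032
C = V + |VC|·bis = (-4.7173,-45.3432)
T_A = V + ((C−V)·d_A)·d_A = V + 26.0174·d_A = (-9.6678,-35.8298)
T_B = V + ((C−V)·d_B)·d_B = V + 26.0174·d_B = (5.4991,-48.6048)
sweep = 180° − θ = 135.1971°

center=(-4.7173,-45.3432) T_A=(-9.6678,-35.8298) T_B=(5.4991,-48.6048) sweep=135.1971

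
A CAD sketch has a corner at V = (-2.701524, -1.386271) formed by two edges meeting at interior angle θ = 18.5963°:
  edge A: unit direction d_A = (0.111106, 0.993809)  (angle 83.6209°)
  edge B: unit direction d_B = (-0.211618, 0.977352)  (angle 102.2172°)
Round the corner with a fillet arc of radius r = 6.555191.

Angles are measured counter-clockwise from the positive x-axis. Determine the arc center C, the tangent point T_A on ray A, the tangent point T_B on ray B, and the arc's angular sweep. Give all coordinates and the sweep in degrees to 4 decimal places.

bisector direction at 92.9190° = (-0.050925,0.998702)
center distance |VC| = r/sin(θ/2) = 6.555191/sin(9.2981°) = 40.571341
C = V + |VC|·bis = (-4.7676,39.1324)
T_A = V + ((C−V)·d_A)·d_A = V + 40.0383·d_A = (1.7470,38.4041)
T_B = V + ((C−V)·d_B)·d_B = V + 40.0383·d_B = (-11.1744,37.7452)
sweep = 180° − θ = 161.4037°

center=(-4.7676,39.1324) T_A=(1.7470,38.4041) T_B=(-11.1744,37.7452) sweep=161.4037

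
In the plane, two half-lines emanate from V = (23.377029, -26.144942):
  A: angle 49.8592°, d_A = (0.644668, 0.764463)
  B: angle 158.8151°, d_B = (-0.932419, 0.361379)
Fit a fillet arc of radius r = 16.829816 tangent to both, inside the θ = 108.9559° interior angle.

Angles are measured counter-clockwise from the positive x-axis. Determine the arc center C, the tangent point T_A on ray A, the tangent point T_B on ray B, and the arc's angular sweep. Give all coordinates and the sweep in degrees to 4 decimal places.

bisector direction at 104.3372° = (-0.247627,0.968855)
center distance |VC| = r/sin(θ/2) = 16.829816/sin(54.4779°) = 20.678194
C = V + |VC|·bis = (18.2565,-6.1108)
T_A = V + ((C−V)·d_A)·d_A = V + 12.0144·d_A = (31.1223,-16.9604)
T_B = V + ((C−V)·d_B)·d_B = V + 12.0144·d_B = (12.1746,-21.8032)
sweep = 180° − θ = 71.0441°

center=(18.2565,-6.1108) T_A=(31.1223,-16.9604) T_B=(12.1746,-21.8032) sweep=71.0441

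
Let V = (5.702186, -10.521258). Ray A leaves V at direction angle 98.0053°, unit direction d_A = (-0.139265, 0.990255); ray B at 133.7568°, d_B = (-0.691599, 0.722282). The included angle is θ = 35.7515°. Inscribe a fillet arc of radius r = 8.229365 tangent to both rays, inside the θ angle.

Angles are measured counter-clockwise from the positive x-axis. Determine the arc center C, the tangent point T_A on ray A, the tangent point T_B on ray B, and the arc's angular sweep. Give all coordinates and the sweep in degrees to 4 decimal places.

bisector direction at 115.8811° = (-0.436504,0.899702)
center distance |VC| = r/sin(θ/2) = 8.229365/sin(17.8758°) = 26.809781
C = V + |VC|·bis = (-6.0004,13.5996)
T_A = V + ((C−V)·d_A)·d_A = V + 25.5155·d_A = (2.1488,14.7456)
T_B = V + ((C−V)·d_B)·d_B = V + 25.5155·d_B = (-11.9443,7.9081)
sweep = 180° − θ = 144.2485°

center=(-6.0004,13.5996) T_A=(2.1488,14.7456) T_B=(-11.9443,7.9081) sweep=144.2485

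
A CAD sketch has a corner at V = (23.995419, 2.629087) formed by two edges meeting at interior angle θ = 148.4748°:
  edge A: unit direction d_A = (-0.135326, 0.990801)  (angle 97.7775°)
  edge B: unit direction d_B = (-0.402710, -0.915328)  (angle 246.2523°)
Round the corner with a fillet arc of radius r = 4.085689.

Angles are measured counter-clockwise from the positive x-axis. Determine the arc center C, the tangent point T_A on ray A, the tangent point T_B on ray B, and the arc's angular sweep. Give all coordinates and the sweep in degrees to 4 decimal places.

bisector direction at 172.0149° = (-0.990304,0.138916)
center distance |VC| = r/sin(θ/2) = 4.085689/sin(74.2374°) = 4.245333
C = V + |VC|·bis = (19.7912,3.2188)
T_A = V + ((C−V)·d_A)·d_A = V + 1.1533·d_A = (23.8394,3.7717)
T_B = V + ((C−V)·d_B)·d_B = V + 1.1533·d_B = (23.5310,1.5735)
sweep = 180° − θ = 31.5252°

center=(19.7912,3.2188) T_A=(23.8394,3.7717) T_B=(23.5310,1.5735) sweep=31.5252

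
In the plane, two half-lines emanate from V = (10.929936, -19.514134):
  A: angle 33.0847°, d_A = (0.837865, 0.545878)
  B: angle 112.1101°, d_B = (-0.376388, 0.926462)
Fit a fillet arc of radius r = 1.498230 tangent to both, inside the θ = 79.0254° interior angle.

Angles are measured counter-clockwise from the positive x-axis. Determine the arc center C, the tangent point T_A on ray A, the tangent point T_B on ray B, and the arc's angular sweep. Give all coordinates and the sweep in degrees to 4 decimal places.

center=(11.6342,-17.2671) T_A=(12.4521,-18.5224) T_B=(10.2462,-17.8311) sweep=100.9746

bisector direction at 72.5974° = (0.299084,0.954227)
center distance |VC| = r/sin(θ/2) = 1.498230/sin(39.5127°) = 2.354785
C = V + |VC|·bis = (11.6342,-17.2671)
T_A = V + ((C−V)·d_A)·d_A = V + 1.8167·d_A = (12.4521,-18.5224)
T_B = V + ((C−V)·d_B)·d_B = V + 1.8167·d_B = (10.2462,-17.8311)
sweep = 180° − θ = 100.9746°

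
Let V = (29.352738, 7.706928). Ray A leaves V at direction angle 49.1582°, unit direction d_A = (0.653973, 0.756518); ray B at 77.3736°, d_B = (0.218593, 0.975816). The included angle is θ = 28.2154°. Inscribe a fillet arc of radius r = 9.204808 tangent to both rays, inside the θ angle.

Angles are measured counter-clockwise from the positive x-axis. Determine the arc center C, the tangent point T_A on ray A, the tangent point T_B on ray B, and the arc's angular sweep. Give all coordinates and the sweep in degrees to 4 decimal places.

bisector direction at 63.2659° = (0.449851,0.893104)
center distance |VC| = r/sin(θ/2) = 9.204808/sin(14.1077°) = 37.764035
C = V + |VC|·bis = (46.3409,41.4341)
T_A = V + ((C−V)·d_A)·d_A = V + 36.6250·d_A = (53.3045,35.4144)
T_B = V + ((C−V)·d_B)·d_B = V + 36.6250·d_B = (37.3587,43.4462)
sweep = 180° − θ = 151.7846°

center=(46.3409,41.4341) T_A=(53.3045,35.4144) T_B=(37.3587,43.4462) sweep=151.7846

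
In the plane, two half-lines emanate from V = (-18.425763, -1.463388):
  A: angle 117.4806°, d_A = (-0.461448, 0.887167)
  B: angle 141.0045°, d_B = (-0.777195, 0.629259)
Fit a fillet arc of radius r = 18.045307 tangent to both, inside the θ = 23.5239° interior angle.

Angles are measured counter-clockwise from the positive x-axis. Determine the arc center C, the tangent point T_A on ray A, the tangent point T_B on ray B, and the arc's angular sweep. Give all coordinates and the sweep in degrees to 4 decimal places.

center=(-74.4266,67.0964) T_A=(-58.4174,75.4234) T_B=(-85.7818,53.0717) sweep=156.4761

bisector direction at 129.2425° = (-0.632605,0.774475)
center distance |VC| = r/sin(θ/2) = 18.045307/sin(11.7620°) = 88.524239
C = V + |VC|·bis = (-74.4266,67.0964)
T_A = V + ((C−V)·d_A)·d_A = V + 86.6655·d_A = (-58.4174,75.4234)
T_B = V + ((C−V)·d_B)·d_B = V + 86.6655·d_B = (-85.7818,53.0717)
sweep = 180° − θ = 156.4761°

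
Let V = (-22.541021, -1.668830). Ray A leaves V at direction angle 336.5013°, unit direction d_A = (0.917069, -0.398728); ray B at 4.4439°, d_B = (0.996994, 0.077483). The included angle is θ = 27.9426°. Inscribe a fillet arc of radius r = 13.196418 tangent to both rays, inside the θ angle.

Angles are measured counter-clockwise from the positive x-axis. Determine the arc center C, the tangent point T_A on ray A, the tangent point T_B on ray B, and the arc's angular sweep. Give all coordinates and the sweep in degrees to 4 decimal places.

center=(31.3631,-10.7158) T_A=(26.1013,-22.8178) T_B=(30.3406,2.4410) sweep=152.0574

bisector direction at 350.4726° = (0.986207,-0.165519)
center distance |VC| = r/sin(θ/2) = 13.196418/sin(13.9713°) = 54.658075
C = V + |VC|·bis = (31.3631,-10.7158)
T_A = V + ((C−V)·d_A)·d_A = V + 53.0411·d_A = (26.1013,-22.8178)
T_B = V + ((C−V)·d_B)·d_B = V + 53.0411·d_B = (30.3406,2.4410)
sweep = 180° − θ = 152.0574°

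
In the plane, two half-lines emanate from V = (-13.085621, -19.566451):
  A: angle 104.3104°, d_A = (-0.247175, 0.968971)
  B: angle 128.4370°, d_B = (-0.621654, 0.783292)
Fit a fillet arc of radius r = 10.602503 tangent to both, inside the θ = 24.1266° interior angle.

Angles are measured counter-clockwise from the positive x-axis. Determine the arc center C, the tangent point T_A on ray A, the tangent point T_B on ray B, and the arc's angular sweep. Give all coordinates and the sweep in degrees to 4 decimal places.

bisector direction at 116.3737° = (-0.444224,0.895916)
center distance |VC| = r/sin(θ/2) = 10.602503/sin(12.0633°) = 50.731569
C = V + |VC|·bis = (-35.6218,25.8848)
T_A = V + ((C−V)·d_A)·d_A = V + 49.6113·d_A = (-25.3483,28.5054)
T_B = V + ((C−V)·d_B)·d_B = V + 49.6113·d_B = (-43.9267,19.2937)
sweep = 180° − θ = 155.8734°

center=(-35.6218,25.8848) T_A=(-25.3483,28.5054) T_B=(-43.9267,19.2937) sweep=155.8734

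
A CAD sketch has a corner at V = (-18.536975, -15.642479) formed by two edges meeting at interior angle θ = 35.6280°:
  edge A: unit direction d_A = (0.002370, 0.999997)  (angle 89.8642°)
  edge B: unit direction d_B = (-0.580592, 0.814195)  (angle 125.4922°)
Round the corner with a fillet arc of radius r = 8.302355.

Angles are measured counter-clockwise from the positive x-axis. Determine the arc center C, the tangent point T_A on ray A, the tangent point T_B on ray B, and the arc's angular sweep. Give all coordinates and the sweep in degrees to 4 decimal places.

center=(-26.7781,10.2142) T_A=(-18.4757,10.1946) T_B=(-33.5378,5.3940) sweep=144.3720

bisector direction at 107.6782° = (-0.303671,0.952777)
center distance |VC| = r/sin(θ/2) = 8.302355/sin(17.8140°) = 27.138269
C = V + |VC|·bis = (-26.7781,10.2142)
T_A = V + ((C−V)·d_A)·d_A = V + 25.8371·d_A = (-18.4757,10.1946)
T_B = V + ((C−V)·d_B)·d_B = V + 25.8371·d_B = (-33.5378,5.3940)
sweep = 180° − θ = 144.3720°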